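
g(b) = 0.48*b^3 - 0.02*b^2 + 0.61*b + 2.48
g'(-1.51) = 3.95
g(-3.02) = -12.77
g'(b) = 1.44*b^2 - 0.04*b + 0.61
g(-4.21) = -36.26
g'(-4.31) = 27.53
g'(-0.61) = 1.17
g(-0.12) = 2.41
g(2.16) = 8.54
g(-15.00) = -1631.17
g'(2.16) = 7.24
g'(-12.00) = 208.45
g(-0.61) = 1.99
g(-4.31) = -38.95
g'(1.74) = 4.90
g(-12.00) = -837.16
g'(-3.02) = 13.86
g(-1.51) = -0.14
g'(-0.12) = 0.64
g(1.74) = 6.01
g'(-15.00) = 325.21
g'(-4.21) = 26.30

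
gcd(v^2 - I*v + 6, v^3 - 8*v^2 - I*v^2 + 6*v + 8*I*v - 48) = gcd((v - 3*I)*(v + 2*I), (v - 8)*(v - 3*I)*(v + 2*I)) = v^2 - I*v + 6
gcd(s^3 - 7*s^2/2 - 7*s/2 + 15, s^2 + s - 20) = 1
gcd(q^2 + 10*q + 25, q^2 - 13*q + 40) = 1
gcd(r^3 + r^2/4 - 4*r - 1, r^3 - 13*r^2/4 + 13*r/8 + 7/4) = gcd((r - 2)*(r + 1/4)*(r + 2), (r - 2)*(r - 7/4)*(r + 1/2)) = r - 2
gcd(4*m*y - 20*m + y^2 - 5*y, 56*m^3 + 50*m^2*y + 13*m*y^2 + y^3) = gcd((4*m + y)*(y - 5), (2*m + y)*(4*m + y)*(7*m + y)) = 4*m + y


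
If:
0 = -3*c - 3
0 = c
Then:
No Solution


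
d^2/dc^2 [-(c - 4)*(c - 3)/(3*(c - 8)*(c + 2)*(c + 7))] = 2*(-c^6 + 21*c^5 - 225*c^4 - 525*c^3 + 6420*c^2 + 408*c - 99728)/(3*(c^9 + 3*c^8 - 171*c^7 - 683*c^6 + 9246*c^5 + 48732*c^4 - 118504*c^3 - 1092672*c^2 - 2182656*c - 1404928))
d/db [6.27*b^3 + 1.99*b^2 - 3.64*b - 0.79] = 18.81*b^2 + 3.98*b - 3.64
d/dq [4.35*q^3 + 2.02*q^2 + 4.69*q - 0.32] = 13.05*q^2 + 4.04*q + 4.69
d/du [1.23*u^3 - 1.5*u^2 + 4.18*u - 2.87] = 3.69*u^2 - 3.0*u + 4.18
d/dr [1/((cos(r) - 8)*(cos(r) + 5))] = (2*cos(r) - 3)*sin(r)/((cos(r) - 8)^2*(cos(r) + 5)^2)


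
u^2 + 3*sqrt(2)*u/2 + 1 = (u + sqrt(2)/2)*(u + sqrt(2))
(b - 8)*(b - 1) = b^2 - 9*b + 8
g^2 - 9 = (g - 3)*(g + 3)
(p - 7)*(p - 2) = p^2 - 9*p + 14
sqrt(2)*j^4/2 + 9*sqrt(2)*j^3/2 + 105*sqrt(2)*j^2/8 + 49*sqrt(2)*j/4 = j*(j + 7/2)^2*(sqrt(2)*j/2 + sqrt(2))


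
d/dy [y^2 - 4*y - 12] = 2*y - 4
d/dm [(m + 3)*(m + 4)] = 2*m + 7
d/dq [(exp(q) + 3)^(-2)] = -2*exp(q)/(exp(q) + 3)^3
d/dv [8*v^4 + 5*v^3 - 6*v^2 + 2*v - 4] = 32*v^3 + 15*v^2 - 12*v + 2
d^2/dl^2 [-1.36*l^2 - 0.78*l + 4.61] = -2.72000000000000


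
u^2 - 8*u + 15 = (u - 5)*(u - 3)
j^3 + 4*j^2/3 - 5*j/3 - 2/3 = (j - 1)*(j + 1/3)*(j + 2)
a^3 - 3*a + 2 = (a - 1)^2*(a + 2)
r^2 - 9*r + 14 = (r - 7)*(r - 2)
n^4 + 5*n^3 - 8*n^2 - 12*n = n*(n - 2)*(n + 1)*(n + 6)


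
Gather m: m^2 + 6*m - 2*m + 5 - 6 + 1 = m^2 + 4*m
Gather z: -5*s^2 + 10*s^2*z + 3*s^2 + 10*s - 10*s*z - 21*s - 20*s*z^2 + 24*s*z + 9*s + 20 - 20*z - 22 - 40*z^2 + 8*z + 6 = -2*s^2 - 2*s + z^2*(-20*s - 40) + z*(10*s^2 + 14*s - 12) + 4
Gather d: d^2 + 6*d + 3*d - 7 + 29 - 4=d^2 + 9*d + 18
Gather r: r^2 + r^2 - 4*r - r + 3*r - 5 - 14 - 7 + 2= 2*r^2 - 2*r - 24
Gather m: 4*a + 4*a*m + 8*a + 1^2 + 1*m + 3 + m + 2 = 12*a + m*(4*a + 2) + 6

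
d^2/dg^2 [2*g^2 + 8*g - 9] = 4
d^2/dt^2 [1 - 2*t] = 0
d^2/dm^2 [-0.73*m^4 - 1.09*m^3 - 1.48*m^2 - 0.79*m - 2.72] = -8.76*m^2 - 6.54*m - 2.96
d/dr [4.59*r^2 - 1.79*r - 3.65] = 9.18*r - 1.79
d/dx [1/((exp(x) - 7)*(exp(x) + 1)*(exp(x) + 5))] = -((exp(x) - 7)*(exp(x) + 1) + (exp(x) - 7)*(exp(x) + 5) + (exp(x) + 1)*(exp(x) + 5))/(4*(exp(x) - 7)^2*(exp(x) + 5)^2*cosh(x/2)^2)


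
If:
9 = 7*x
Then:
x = 9/7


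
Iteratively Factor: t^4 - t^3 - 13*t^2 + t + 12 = (t + 3)*(t^3 - 4*t^2 - t + 4) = (t - 4)*(t + 3)*(t^2 - 1) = (t - 4)*(t - 1)*(t + 3)*(t + 1)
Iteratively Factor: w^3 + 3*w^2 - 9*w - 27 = (w + 3)*(w^2 - 9) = (w - 3)*(w + 3)*(w + 3)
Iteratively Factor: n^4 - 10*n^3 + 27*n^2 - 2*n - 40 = (n - 2)*(n^3 - 8*n^2 + 11*n + 20) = (n - 2)*(n + 1)*(n^2 - 9*n + 20) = (n - 4)*(n - 2)*(n + 1)*(n - 5)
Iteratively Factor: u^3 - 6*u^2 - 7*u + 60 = (u - 4)*(u^2 - 2*u - 15) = (u - 4)*(u + 3)*(u - 5)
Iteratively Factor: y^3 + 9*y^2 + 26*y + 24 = (y + 2)*(y^2 + 7*y + 12) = (y + 2)*(y + 3)*(y + 4)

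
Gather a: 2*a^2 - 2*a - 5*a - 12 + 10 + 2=2*a^2 - 7*a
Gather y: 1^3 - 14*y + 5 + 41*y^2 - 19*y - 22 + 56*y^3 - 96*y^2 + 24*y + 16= 56*y^3 - 55*y^2 - 9*y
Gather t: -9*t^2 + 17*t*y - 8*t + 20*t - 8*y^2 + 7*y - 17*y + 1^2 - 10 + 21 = -9*t^2 + t*(17*y + 12) - 8*y^2 - 10*y + 12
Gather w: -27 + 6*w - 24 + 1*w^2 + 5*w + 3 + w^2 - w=2*w^2 + 10*w - 48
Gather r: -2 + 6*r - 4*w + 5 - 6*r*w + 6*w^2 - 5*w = r*(6 - 6*w) + 6*w^2 - 9*w + 3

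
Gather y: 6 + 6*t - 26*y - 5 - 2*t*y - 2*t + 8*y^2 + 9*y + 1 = 4*t + 8*y^2 + y*(-2*t - 17) + 2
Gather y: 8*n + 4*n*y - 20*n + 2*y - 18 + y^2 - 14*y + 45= -12*n + y^2 + y*(4*n - 12) + 27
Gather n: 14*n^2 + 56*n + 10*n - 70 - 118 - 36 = 14*n^2 + 66*n - 224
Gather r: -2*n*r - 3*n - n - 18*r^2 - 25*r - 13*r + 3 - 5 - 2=-4*n - 18*r^2 + r*(-2*n - 38) - 4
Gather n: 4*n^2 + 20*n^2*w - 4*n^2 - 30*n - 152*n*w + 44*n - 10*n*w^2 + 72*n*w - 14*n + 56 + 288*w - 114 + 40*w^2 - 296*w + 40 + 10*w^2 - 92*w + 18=20*n^2*w + n*(-10*w^2 - 80*w) + 50*w^2 - 100*w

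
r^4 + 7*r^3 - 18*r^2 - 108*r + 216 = (r - 3)*(r - 2)*(r + 6)^2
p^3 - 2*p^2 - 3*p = p*(p - 3)*(p + 1)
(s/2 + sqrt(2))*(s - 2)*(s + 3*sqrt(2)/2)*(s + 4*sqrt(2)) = s^4/2 - s^3 + 15*sqrt(2)*s^3/4 - 15*sqrt(2)*s^2/2 + 17*s^2 - 34*s + 12*sqrt(2)*s - 24*sqrt(2)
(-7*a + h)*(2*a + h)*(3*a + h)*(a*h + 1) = -42*a^4*h - 29*a^3*h^2 - 42*a^3 - 2*a^2*h^3 - 29*a^2*h + a*h^4 - 2*a*h^2 + h^3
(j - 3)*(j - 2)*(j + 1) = j^3 - 4*j^2 + j + 6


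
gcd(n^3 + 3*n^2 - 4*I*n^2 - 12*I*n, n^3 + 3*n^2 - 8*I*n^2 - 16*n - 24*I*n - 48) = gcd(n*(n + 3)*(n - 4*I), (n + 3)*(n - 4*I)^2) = n^2 + n*(3 - 4*I) - 12*I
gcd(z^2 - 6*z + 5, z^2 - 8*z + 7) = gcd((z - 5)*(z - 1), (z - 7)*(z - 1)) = z - 1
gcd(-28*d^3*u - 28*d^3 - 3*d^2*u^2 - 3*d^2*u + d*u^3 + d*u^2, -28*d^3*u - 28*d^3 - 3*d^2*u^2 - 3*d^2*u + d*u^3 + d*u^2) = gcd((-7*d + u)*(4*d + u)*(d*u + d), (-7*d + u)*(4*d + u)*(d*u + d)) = -28*d^3*u - 28*d^3 - 3*d^2*u^2 - 3*d^2*u + d*u^3 + d*u^2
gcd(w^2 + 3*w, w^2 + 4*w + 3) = w + 3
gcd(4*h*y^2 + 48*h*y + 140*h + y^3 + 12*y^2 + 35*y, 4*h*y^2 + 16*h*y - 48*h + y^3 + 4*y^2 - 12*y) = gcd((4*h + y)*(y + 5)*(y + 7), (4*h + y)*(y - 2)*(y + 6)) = 4*h + y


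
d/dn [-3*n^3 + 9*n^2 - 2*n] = -9*n^2 + 18*n - 2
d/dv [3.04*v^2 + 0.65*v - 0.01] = 6.08*v + 0.65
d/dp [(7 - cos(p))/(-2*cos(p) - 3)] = -17*sin(p)/(2*cos(p) + 3)^2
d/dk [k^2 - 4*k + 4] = 2*k - 4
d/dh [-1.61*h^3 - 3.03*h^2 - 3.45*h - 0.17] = -4.83*h^2 - 6.06*h - 3.45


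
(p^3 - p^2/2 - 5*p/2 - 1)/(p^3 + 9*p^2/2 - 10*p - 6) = (p + 1)/(p + 6)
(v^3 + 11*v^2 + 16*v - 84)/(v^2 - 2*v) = v + 13 + 42/v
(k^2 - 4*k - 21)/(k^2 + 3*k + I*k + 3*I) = (k - 7)/(k + I)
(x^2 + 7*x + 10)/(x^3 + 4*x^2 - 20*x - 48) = (x + 5)/(x^2 + 2*x - 24)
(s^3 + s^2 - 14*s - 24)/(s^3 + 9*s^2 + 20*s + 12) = (s^2 - s - 12)/(s^2 + 7*s + 6)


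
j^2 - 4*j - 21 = (j - 7)*(j + 3)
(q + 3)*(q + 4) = q^2 + 7*q + 12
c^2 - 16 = (c - 4)*(c + 4)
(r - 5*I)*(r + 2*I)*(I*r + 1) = I*r^3 + 4*r^2 + 7*I*r + 10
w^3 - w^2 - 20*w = w*(w - 5)*(w + 4)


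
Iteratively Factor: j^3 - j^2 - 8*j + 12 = (j + 3)*(j^2 - 4*j + 4) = (j - 2)*(j + 3)*(j - 2)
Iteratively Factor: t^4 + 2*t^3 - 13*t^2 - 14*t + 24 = (t + 4)*(t^3 - 2*t^2 - 5*t + 6) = (t + 2)*(t + 4)*(t^2 - 4*t + 3) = (t - 1)*(t + 2)*(t + 4)*(t - 3)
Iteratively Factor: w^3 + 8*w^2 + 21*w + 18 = (w + 3)*(w^2 + 5*w + 6) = (w + 2)*(w + 3)*(w + 3)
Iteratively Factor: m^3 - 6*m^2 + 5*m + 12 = (m - 3)*(m^2 - 3*m - 4) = (m - 3)*(m + 1)*(m - 4)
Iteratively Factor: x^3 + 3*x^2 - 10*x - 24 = (x + 4)*(x^2 - x - 6) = (x + 2)*(x + 4)*(x - 3)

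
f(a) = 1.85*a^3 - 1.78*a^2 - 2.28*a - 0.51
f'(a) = 5.55*a^2 - 3.56*a - 2.28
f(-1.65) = -9.90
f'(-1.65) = 18.70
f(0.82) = -2.56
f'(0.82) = -1.47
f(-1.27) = -4.27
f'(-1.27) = 11.19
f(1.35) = -2.28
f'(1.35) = 3.03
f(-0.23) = -0.10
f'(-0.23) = -1.17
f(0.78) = -2.49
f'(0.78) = -1.68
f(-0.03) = -0.44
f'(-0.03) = -2.17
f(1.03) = -2.73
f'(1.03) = -0.06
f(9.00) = 1183.44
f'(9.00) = 415.23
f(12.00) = 2912.61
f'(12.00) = 754.20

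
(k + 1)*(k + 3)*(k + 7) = k^3 + 11*k^2 + 31*k + 21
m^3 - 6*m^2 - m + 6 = (m - 6)*(m - 1)*(m + 1)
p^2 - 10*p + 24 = (p - 6)*(p - 4)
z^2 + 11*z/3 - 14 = (z - 7/3)*(z + 6)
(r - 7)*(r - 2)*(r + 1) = r^3 - 8*r^2 + 5*r + 14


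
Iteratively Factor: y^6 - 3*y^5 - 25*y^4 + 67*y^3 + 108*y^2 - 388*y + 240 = (y + 4)*(y^5 - 7*y^4 + 3*y^3 + 55*y^2 - 112*y + 60) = (y - 1)*(y + 4)*(y^4 - 6*y^3 - 3*y^2 + 52*y - 60) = (y - 1)*(y + 3)*(y + 4)*(y^3 - 9*y^2 + 24*y - 20) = (y - 5)*(y - 1)*(y + 3)*(y + 4)*(y^2 - 4*y + 4) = (y - 5)*(y - 2)*(y - 1)*(y + 3)*(y + 4)*(y - 2)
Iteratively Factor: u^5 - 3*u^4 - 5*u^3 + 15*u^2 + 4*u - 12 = (u - 3)*(u^4 - 5*u^2 + 4) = (u - 3)*(u - 2)*(u^3 + 2*u^2 - u - 2) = (u - 3)*(u - 2)*(u + 2)*(u^2 - 1) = (u - 3)*(u - 2)*(u + 1)*(u + 2)*(u - 1)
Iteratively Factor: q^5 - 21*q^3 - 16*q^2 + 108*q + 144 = (q - 4)*(q^4 + 4*q^3 - 5*q^2 - 36*q - 36) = (q - 4)*(q + 2)*(q^3 + 2*q^2 - 9*q - 18) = (q - 4)*(q + 2)*(q + 3)*(q^2 - q - 6) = (q - 4)*(q + 2)^2*(q + 3)*(q - 3)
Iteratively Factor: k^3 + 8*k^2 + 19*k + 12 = (k + 4)*(k^2 + 4*k + 3) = (k + 3)*(k + 4)*(k + 1)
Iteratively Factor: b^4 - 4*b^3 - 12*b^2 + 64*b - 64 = (b - 2)*(b^3 - 2*b^2 - 16*b + 32) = (b - 2)^2*(b^2 - 16) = (b - 2)^2*(b + 4)*(b - 4)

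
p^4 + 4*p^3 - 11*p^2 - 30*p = p*(p - 3)*(p + 2)*(p + 5)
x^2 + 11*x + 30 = (x + 5)*(x + 6)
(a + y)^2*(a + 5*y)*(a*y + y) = a^4*y + 7*a^3*y^2 + a^3*y + 11*a^2*y^3 + 7*a^2*y^2 + 5*a*y^4 + 11*a*y^3 + 5*y^4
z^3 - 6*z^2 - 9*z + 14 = (z - 7)*(z - 1)*(z + 2)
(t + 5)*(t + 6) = t^2 + 11*t + 30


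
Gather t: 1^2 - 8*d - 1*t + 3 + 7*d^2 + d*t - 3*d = 7*d^2 - 11*d + t*(d - 1) + 4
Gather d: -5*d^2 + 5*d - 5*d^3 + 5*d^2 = -5*d^3 + 5*d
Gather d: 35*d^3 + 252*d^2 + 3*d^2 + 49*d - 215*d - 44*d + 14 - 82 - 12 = 35*d^3 + 255*d^2 - 210*d - 80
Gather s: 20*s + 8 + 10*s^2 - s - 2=10*s^2 + 19*s + 6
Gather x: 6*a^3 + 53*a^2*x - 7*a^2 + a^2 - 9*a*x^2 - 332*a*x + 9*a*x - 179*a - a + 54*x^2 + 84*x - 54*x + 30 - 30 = 6*a^3 - 6*a^2 - 180*a + x^2*(54 - 9*a) + x*(53*a^2 - 323*a + 30)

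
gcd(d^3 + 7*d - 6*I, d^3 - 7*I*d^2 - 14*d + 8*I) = d^2 - 3*I*d - 2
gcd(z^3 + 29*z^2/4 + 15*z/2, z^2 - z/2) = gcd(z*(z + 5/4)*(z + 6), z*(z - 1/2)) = z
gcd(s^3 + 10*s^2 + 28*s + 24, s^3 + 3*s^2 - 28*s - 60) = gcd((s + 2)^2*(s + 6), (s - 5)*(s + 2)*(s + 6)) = s^2 + 8*s + 12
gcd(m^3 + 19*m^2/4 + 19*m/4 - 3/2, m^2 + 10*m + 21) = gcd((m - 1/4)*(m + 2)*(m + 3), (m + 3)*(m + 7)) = m + 3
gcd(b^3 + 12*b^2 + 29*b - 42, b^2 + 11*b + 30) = b + 6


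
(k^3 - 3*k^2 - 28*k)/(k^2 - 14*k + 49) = k*(k + 4)/(k - 7)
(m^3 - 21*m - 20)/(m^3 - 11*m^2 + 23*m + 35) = (m + 4)/(m - 7)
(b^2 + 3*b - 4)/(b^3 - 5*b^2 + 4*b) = (b + 4)/(b*(b - 4))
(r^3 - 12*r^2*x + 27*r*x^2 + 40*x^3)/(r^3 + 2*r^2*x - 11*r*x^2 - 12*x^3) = (-r^2 + 13*r*x - 40*x^2)/(-r^2 - r*x + 12*x^2)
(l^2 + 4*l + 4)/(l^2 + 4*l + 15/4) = 4*(l^2 + 4*l + 4)/(4*l^2 + 16*l + 15)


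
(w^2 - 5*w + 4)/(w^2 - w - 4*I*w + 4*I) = (w - 4)/(w - 4*I)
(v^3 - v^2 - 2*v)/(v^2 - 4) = v*(v + 1)/(v + 2)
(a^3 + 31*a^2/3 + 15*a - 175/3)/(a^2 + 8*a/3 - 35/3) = (3*a^2 + 16*a - 35)/(3*a - 7)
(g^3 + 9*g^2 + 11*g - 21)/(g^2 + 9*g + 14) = (g^2 + 2*g - 3)/(g + 2)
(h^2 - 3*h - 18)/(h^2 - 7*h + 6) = (h + 3)/(h - 1)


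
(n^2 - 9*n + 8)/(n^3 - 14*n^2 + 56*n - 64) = (n - 1)/(n^2 - 6*n + 8)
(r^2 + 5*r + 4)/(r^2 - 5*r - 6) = (r + 4)/(r - 6)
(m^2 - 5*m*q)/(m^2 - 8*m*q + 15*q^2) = m/(m - 3*q)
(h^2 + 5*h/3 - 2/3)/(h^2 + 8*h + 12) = (h - 1/3)/(h + 6)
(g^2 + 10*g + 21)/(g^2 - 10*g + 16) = (g^2 + 10*g + 21)/(g^2 - 10*g + 16)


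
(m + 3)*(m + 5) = m^2 + 8*m + 15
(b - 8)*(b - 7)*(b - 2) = b^3 - 17*b^2 + 86*b - 112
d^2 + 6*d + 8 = (d + 2)*(d + 4)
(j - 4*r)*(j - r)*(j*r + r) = j^3*r - 5*j^2*r^2 + j^2*r + 4*j*r^3 - 5*j*r^2 + 4*r^3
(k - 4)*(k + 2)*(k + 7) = k^3 + 5*k^2 - 22*k - 56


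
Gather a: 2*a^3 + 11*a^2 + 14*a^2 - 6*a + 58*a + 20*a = 2*a^3 + 25*a^2 + 72*a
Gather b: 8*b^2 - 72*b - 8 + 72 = 8*b^2 - 72*b + 64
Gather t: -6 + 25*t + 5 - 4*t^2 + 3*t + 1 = -4*t^2 + 28*t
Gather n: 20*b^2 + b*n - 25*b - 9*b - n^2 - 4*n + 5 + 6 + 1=20*b^2 - 34*b - n^2 + n*(b - 4) + 12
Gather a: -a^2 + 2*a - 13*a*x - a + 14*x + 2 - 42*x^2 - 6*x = -a^2 + a*(1 - 13*x) - 42*x^2 + 8*x + 2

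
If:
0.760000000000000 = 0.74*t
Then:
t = 1.03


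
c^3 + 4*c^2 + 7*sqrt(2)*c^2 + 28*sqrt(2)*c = c*(c + 4)*(c + 7*sqrt(2))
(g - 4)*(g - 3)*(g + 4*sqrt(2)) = g^3 - 7*g^2 + 4*sqrt(2)*g^2 - 28*sqrt(2)*g + 12*g + 48*sqrt(2)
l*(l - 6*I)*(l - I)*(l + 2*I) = l^4 - 5*I*l^3 + 8*l^2 - 12*I*l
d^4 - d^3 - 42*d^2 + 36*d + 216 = (d - 6)*(d - 3)*(d + 2)*(d + 6)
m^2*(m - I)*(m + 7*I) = m^4 + 6*I*m^3 + 7*m^2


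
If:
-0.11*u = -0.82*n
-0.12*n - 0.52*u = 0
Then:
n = 0.00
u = 0.00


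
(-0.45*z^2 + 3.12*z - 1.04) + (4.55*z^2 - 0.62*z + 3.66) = 4.1*z^2 + 2.5*z + 2.62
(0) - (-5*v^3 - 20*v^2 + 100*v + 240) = 5*v^3 + 20*v^2 - 100*v - 240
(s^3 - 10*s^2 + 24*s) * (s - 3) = s^4 - 13*s^3 + 54*s^2 - 72*s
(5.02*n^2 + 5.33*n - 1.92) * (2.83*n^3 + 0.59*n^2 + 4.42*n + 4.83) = 14.2066*n^5 + 18.0457*n^4 + 19.8995*n^3 + 46.6724*n^2 + 17.2575*n - 9.2736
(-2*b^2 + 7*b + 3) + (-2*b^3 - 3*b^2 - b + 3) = -2*b^3 - 5*b^2 + 6*b + 6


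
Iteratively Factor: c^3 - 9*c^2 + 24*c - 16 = (c - 4)*(c^2 - 5*c + 4) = (c - 4)^2*(c - 1)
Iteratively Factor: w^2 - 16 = (w - 4)*(w + 4)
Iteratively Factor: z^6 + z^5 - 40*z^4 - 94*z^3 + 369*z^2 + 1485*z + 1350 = (z + 2)*(z^5 - z^4 - 38*z^3 - 18*z^2 + 405*z + 675) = (z - 5)*(z + 2)*(z^4 + 4*z^3 - 18*z^2 - 108*z - 135) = (z - 5)*(z + 2)*(z + 3)*(z^3 + z^2 - 21*z - 45) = (z - 5)*(z + 2)*(z + 3)^2*(z^2 - 2*z - 15) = (z - 5)^2*(z + 2)*(z + 3)^2*(z + 3)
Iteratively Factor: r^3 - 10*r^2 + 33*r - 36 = (r - 4)*(r^2 - 6*r + 9) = (r - 4)*(r - 3)*(r - 3)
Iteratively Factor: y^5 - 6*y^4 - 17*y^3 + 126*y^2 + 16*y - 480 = (y + 4)*(y^4 - 10*y^3 + 23*y^2 + 34*y - 120) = (y - 3)*(y + 4)*(y^3 - 7*y^2 + 2*y + 40) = (y - 5)*(y - 3)*(y + 4)*(y^2 - 2*y - 8) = (y - 5)*(y - 4)*(y - 3)*(y + 4)*(y + 2)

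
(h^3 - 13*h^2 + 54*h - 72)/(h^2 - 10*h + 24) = h - 3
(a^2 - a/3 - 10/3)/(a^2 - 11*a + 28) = (3*a^2 - a - 10)/(3*(a^2 - 11*a + 28))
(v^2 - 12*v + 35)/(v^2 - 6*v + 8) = (v^2 - 12*v + 35)/(v^2 - 6*v + 8)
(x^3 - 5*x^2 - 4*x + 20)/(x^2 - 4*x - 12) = (x^2 - 7*x + 10)/(x - 6)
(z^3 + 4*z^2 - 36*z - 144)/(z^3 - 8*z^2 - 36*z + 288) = (z + 4)/(z - 8)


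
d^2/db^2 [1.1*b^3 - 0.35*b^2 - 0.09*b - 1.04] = 6.6*b - 0.7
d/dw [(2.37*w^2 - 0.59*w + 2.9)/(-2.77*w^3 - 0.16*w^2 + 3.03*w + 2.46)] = (6.5649*w^4 - 3.2686*w^3 + 31.1857*w^2 + 12.5884*w - 10.2384)/(7.6729*w^6 + 0.8864*w^5 - 16.7606*w^4 - 14.598*w^3 + 8.3937*w^2 + 14.9076*w + 6.0516)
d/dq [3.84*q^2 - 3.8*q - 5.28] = 7.68*q - 3.8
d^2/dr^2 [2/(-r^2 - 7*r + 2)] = 4*(r^2 + 7*r - (2*r + 7)^2 - 2)/(r^2 + 7*r - 2)^3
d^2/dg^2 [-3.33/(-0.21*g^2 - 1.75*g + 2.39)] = (-0.293706*g^2 - 2.44755*g + 3.33*(0.42*g + 1.75)*(0.84*g + 3.5) + 3.342654)/(0.21*g^2 + 1.75*g - 2.39)^3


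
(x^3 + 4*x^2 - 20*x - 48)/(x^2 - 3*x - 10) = (x^2 + 2*x - 24)/(x - 5)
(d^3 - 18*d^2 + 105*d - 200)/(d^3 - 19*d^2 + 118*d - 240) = (d - 5)/(d - 6)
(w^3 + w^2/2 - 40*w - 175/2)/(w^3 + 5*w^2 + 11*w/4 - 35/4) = 2*(w^2 - 2*w - 35)/(2*w^2 + 5*w - 7)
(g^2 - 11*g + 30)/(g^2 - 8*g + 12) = (g - 5)/(g - 2)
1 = 1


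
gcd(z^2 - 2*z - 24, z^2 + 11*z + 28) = z + 4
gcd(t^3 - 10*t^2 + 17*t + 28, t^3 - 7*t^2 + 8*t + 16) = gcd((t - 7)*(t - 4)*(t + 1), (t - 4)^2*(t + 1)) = t^2 - 3*t - 4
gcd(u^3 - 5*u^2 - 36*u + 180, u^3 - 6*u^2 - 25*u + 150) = u^2 - 11*u + 30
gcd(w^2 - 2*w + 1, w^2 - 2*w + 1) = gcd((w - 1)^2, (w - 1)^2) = w^2 - 2*w + 1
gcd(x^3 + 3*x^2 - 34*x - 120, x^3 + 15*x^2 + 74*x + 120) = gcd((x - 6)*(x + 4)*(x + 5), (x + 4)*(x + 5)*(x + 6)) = x^2 + 9*x + 20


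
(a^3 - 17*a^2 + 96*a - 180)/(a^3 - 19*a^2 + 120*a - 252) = (a - 5)/(a - 7)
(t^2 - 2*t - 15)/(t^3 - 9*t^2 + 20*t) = (t + 3)/(t*(t - 4))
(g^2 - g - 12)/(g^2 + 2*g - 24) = (g + 3)/(g + 6)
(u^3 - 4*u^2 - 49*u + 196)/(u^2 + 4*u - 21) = (u^2 - 11*u + 28)/(u - 3)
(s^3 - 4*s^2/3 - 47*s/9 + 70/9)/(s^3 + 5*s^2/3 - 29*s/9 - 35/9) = (s - 2)/(s + 1)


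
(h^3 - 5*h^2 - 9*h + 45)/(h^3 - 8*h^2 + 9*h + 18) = (h^2 - 2*h - 15)/(h^2 - 5*h - 6)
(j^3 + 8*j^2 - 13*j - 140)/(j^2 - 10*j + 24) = (j^2 + 12*j + 35)/(j - 6)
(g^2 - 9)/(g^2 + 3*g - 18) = (g + 3)/(g + 6)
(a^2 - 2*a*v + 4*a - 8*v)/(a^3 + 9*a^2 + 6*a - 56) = (a - 2*v)/(a^2 + 5*a - 14)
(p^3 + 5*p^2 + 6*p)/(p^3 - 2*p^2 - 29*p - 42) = p/(p - 7)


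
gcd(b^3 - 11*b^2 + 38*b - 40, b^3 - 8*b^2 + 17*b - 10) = b^2 - 7*b + 10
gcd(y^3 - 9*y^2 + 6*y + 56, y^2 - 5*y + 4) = y - 4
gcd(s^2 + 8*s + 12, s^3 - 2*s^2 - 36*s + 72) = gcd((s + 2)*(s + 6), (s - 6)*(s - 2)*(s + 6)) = s + 6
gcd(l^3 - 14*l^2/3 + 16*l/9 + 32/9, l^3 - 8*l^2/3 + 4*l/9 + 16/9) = l^2 - 2*l/3 - 8/9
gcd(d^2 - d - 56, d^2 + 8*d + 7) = d + 7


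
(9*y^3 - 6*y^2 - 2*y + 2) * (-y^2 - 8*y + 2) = -9*y^5 - 66*y^4 + 68*y^3 + 2*y^2 - 20*y + 4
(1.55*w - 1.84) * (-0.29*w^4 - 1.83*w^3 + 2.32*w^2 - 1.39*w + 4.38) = -0.4495*w^5 - 2.3029*w^4 + 6.9632*w^3 - 6.4233*w^2 + 9.3466*w - 8.0592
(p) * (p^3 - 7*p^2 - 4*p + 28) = p^4 - 7*p^3 - 4*p^2 + 28*p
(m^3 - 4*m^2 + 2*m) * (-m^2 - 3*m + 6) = -m^5 + m^4 + 16*m^3 - 30*m^2 + 12*m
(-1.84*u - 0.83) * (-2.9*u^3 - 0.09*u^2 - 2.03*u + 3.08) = 5.336*u^4 + 2.5726*u^3 + 3.8099*u^2 - 3.9823*u - 2.5564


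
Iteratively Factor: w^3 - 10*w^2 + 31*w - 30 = (w - 5)*(w^2 - 5*w + 6) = (w - 5)*(w - 3)*(w - 2)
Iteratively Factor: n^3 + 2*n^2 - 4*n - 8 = (n + 2)*(n^2 - 4) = (n + 2)^2*(n - 2)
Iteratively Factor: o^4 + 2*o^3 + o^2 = (o + 1)*(o^3 + o^2) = o*(o + 1)*(o^2 + o) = o^2*(o + 1)*(o + 1)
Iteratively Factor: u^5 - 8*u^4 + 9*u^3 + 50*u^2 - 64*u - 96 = (u - 3)*(u^4 - 5*u^3 - 6*u^2 + 32*u + 32) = (u - 4)*(u - 3)*(u^3 - u^2 - 10*u - 8) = (u - 4)^2*(u - 3)*(u^2 + 3*u + 2) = (u - 4)^2*(u - 3)*(u + 2)*(u + 1)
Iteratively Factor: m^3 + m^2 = (m)*(m^2 + m) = m*(m + 1)*(m)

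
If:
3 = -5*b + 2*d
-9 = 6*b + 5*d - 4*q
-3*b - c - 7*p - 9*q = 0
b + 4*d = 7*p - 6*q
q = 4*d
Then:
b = -15/43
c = -1668/43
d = 27/43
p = 741/301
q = 108/43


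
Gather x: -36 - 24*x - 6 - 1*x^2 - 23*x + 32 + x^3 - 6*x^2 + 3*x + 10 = x^3 - 7*x^2 - 44*x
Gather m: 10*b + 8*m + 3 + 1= 10*b + 8*m + 4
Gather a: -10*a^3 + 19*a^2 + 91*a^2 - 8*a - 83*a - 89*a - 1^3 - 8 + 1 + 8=-10*a^3 + 110*a^2 - 180*a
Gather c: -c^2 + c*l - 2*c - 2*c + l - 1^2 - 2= -c^2 + c*(l - 4) + l - 3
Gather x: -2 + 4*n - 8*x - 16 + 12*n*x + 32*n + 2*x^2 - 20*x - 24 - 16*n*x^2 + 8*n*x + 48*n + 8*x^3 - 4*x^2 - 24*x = 84*n + 8*x^3 + x^2*(-16*n - 2) + x*(20*n - 52) - 42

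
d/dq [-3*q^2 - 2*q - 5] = -6*q - 2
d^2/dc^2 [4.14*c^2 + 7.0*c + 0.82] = 8.28000000000000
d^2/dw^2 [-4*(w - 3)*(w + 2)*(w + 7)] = -24*w - 48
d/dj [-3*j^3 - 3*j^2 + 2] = 3*j*(-3*j - 2)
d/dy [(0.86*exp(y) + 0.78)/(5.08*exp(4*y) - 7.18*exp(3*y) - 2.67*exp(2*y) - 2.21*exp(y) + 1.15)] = (-13.1064*exp(4*y) - 3.5*exp(3*y) + 19.0974*exp(2*y) + 4.1652*exp(y) + 2.7128)*exp(y)/(25.8064*exp(8*y) - 72.9488*exp(7*y) + 24.4252*exp(6*y) + 15.8876*exp(5*y) + 50.5485*exp(4*y) - 4.7126*exp(3*y) - 1.2569*exp(2*y) - 5.083*exp(y) + 1.3225)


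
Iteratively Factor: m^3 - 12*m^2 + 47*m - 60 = (m - 4)*(m^2 - 8*m + 15) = (m - 4)*(m - 3)*(m - 5)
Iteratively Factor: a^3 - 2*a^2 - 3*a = (a)*(a^2 - 2*a - 3) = a*(a + 1)*(a - 3)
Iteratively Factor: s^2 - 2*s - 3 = (s - 3)*(s + 1)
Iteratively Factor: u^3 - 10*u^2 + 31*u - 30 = (u - 3)*(u^2 - 7*u + 10) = (u - 5)*(u - 3)*(u - 2)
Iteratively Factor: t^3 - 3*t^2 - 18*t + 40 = (t - 2)*(t^2 - t - 20) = (t - 2)*(t + 4)*(t - 5)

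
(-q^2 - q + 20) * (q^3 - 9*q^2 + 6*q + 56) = -q^5 + 8*q^4 + 23*q^3 - 242*q^2 + 64*q + 1120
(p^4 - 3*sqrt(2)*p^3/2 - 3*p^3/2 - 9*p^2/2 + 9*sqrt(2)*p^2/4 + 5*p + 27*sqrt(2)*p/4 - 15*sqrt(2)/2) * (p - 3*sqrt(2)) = p^5 - 9*sqrt(2)*p^4/2 - 3*p^4/2 + 9*p^3/2 + 27*sqrt(2)*p^3/4 - 17*p^2/2 + 81*sqrt(2)*p^2/4 - 81*p/2 - 45*sqrt(2)*p/2 + 45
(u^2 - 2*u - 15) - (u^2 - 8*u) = 6*u - 15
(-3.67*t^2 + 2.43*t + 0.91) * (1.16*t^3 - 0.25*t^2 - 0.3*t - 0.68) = -4.2572*t^5 + 3.7363*t^4 + 1.5491*t^3 + 1.5391*t^2 - 1.9254*t - 0.6188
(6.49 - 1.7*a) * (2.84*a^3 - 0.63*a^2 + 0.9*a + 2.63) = -4.828*a^4 + 19.5026*a^3 - 5.6187*a^2 + 1.37*a + 17.0687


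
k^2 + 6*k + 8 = (k + 2)*(k + 4)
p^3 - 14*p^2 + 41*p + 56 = (p - 8)*(p - 7)*(p + 1)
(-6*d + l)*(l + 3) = -6*d*l - 18*d + l^2 + 3*l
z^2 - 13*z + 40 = (z - 8)*(z - 5)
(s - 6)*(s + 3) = s^2 - 3*s - 18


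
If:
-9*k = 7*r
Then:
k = -7*r/9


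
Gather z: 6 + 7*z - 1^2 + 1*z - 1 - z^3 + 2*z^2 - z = -z^3 + 2*z^2 + 7*z + 4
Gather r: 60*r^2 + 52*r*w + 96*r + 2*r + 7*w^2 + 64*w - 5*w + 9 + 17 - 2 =60*r^2 + r*(52*w + 98) + 7*w^2 + 59*w + 24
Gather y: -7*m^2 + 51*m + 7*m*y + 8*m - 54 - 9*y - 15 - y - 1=-7*m^2 + 59*m + y*(7*m - 10) - 70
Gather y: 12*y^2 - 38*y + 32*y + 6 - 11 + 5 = 12*y^2 - 6*y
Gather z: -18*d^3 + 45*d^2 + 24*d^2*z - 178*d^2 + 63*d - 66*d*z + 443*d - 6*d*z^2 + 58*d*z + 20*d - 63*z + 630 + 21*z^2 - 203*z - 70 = -18*d^3 - 133*d^2 + 526*d + z^2*(21 - 6*d) + z*(24*d^2 - 8*d - 266) + 560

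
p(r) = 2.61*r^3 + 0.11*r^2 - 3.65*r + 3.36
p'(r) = 7.83*r^2 + 0.22*r - 3.65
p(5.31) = 377.85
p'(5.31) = 218.29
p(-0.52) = 4.92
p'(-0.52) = -1.65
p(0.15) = 2.82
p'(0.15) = -3.44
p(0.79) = 1.83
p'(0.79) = 1.41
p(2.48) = 34.79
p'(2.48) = 45.05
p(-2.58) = -31.31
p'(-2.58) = 47.90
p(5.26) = 367.04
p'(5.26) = 214.14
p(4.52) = 230.13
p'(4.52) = 157.31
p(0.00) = 3.36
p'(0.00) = -3.65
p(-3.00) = -55.17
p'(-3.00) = 66.16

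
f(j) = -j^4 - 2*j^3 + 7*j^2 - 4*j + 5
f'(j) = -4*j^3 - 6*j^2 + 14*j - 4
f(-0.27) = 6.62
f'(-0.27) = -8.14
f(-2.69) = 52.98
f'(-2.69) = -7.22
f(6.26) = -1772.02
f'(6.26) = -1132.74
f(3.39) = -138.10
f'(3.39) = -181.33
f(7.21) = -3111.91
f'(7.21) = -1714.19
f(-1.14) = 19.93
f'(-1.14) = -21.83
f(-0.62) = 10.50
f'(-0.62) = -14.03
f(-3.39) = 44.85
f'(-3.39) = 35.42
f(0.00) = 5.00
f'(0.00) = -4.00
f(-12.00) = -16219.00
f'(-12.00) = 5876.00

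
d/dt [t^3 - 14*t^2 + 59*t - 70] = 3*t^2 - 28*t + 59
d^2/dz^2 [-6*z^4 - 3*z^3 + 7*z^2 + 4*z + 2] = -72*z^2 - 18*z + 14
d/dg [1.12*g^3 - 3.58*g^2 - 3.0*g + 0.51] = 3.36*g^2 - 7.16*g - 3.0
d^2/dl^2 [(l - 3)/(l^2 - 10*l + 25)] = 2*(l + 1)/(l^4 - 20*l^3 + 150*l^2 - 500*l + 625)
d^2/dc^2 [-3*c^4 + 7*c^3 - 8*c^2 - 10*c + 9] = -36*c^2 + 42*c - 16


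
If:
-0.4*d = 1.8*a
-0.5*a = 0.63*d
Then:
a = 0.00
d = 0.00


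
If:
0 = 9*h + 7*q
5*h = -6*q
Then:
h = 0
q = 0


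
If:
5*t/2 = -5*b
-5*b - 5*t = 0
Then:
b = 0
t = 0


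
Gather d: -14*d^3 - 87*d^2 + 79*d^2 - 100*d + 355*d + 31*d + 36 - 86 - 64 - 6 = -14*d^3 - 8*d^2 + 286*d - 120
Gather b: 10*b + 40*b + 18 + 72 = 50*b + 90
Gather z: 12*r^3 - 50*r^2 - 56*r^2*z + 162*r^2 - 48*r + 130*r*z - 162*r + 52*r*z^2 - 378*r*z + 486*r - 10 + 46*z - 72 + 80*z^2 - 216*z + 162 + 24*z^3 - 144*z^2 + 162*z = 12*r^3 + 112*r^2 + 276*r + 24*z^3 + z^2*(52*r - 64) + z*(-56*r^2 - 248*r - 8) + 80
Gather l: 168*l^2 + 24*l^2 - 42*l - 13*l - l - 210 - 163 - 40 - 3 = 192*l^2 - 56*l - 416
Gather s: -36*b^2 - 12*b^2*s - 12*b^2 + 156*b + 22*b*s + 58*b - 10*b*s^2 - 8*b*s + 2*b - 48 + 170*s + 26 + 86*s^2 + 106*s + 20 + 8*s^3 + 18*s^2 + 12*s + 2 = -48*b^2 + 216*b + 8*s^3 + s^2*(104 - 10*b) + s*(-12*b^2 + 14*b + 288)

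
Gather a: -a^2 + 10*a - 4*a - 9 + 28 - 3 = -a^2 + 6*a + 16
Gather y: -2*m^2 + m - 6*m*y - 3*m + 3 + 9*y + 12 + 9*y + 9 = -2*m^2 - 2*m + y*(18 - 6*m) + 24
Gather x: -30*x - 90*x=-120*x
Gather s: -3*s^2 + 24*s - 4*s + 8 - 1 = -3*s^2 + 20*s + 7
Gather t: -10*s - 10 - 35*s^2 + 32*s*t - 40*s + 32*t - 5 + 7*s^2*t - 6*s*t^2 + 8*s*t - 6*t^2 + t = -35*s^2 - 50*s + t^2*(-6*s - 6) + t*(7*s^2 + 40*s + 33) - 15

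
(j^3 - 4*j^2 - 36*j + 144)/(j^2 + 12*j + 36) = (j^2 - 10*j + 24)/(j + 6)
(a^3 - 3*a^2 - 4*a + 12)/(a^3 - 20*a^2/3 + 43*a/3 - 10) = 3*(a + 2)/(3*a - 5)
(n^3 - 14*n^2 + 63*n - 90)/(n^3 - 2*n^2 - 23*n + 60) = (n^2 - 11*n + 30)/(n^2 + n - 20)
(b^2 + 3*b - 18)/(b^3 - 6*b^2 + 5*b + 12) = (b + 6)/(b^2 - 3*b - 4)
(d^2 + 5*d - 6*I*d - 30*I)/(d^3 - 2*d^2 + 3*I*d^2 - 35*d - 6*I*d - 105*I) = (d - 6*I)/(d^2 + d*(-7 + 3*I) - 21*I)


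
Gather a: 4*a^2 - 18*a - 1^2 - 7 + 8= 4*a^2 - 18*a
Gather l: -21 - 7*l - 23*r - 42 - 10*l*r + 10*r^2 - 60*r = l*(-10*r - 7) + 10*r^2 - 83*r - 63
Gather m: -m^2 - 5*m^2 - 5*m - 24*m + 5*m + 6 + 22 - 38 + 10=-6*m^2 - 24*m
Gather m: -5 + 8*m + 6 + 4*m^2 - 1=4*m^2 + 8*m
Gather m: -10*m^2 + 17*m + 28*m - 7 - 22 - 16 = -10*m^2 + 45*m - 45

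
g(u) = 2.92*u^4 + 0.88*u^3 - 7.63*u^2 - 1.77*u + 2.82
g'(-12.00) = -19621.53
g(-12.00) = 57953.82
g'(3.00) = 291.57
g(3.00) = 189.12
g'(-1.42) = -8.22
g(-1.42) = -0.70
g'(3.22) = 366.42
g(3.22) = 261.30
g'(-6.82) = -3479.97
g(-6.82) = 5697.99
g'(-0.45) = 4.57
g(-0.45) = 2.11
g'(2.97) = 282.19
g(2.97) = 180.51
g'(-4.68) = -1069.77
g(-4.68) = 1154.55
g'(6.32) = 2955.69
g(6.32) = 4567.57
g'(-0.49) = 4.97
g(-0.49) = 1.92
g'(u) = 11.68*u^3 + 2.64*u^2 - 15.26*u - 1.77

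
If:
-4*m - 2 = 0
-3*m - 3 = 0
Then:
No Solution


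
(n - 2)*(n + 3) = n^2 + n - 6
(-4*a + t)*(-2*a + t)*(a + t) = 8*a^3 + 2*a^2*t - 5*a*t^2 + t^3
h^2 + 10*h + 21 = (h + 3)*(h + 7)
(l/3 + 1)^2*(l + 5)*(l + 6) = l^4/9 + 17*l^3/9 + 35*l^2/3 + 31*l + 30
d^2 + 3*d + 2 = (d + 1)*(d + 2)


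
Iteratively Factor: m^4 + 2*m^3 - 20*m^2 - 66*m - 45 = (m + 1)*(m^3 + m^2 - 21*m - 45) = (m - 5)*(m + 1)*(m^2 + 6*m + 9) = (m - 5)*(m + 1)*(m + 3)*(m + 3)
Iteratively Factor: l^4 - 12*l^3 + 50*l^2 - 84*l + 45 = (l - 1)*(l^3 - 11*l^2 + 39*l - 45) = (l - 3)*(l - 1)*(l^2 - 8*l + 15) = (l - 3)^2*(l - 1)*(l - 5)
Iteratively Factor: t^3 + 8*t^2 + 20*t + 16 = (t + 4)*(t^2 + 4*t + 4) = (t + 2)*(t + 4)*(t + 2)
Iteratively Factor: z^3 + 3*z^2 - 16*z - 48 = (z + 4)*(z^2 - z - 12) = (z + 3)*(z + 4)*(z - 4)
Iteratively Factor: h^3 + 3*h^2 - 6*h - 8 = (h + 4)*(h^2 - h - 2) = (h + 1)*(h + 4)*(h - 2)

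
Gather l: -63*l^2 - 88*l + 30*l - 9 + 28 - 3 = -63*l^2 - 58*l + 16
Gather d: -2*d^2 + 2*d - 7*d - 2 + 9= -2*d^2 - 5*d + 7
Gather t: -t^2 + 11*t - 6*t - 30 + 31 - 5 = -t^2 + 5*t - 4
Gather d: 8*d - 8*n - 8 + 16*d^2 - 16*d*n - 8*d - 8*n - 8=16*d^2 - 16*d*n - 16*n - 16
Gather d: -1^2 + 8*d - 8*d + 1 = 0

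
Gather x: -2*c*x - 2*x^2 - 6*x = -2*x^2 + x*(-2*c - 6)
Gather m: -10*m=-10*m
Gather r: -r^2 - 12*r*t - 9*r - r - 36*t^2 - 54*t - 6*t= -r^2 + r*(-12*t - 10) - 36*t^2 - 60*t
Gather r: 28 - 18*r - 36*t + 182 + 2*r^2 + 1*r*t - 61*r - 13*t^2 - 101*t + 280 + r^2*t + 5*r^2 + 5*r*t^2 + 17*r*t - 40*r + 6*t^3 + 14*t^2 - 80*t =r^2*(t + 7) + r*(5*t^2 + 18*t - 119) + 6*t^3 + t^2 - 217*t + 490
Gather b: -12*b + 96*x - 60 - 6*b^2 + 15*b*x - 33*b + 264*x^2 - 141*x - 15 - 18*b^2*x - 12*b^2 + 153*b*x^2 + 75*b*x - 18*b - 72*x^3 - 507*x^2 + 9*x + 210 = b^2*(-18*x - 18) + b*(153*x^2 + 90*x - 63) - 72*x^3 - 243*x^2 - 36*x + 135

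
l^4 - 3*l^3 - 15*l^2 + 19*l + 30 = (l - 5)*(l - 2)*(l + 1)*(l + 3)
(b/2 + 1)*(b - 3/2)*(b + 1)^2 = b^4/2 + 5*b^3/4 - b^2/2 - 11*b/4 - 3/2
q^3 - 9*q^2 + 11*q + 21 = (q - 7)*(q - 3)*(q + 1)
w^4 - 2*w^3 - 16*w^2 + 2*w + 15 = (w - 5)*(w - 1)*(w + 1)*(w + 3)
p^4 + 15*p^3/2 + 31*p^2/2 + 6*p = p*(p + 1/2)*(p + 3)*(p + 4)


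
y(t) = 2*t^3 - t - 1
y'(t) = 6*t^2 - 1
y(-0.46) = -0.73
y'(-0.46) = 0.27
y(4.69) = 200.63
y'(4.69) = 130.98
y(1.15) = 0.89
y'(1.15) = 6.94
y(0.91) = -0.40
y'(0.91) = 3.97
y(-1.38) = -4.88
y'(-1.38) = 10.43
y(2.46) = 26.31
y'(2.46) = 35.31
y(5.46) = 319.08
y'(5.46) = 177.87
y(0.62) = -1.14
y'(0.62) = 1.31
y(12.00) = 3443.00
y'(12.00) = 863.00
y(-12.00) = -3445.00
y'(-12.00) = 863.00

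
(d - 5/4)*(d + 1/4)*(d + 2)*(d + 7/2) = d^4 + 9*d^3/2 + 19*d^2/16 - 279*d/32 - 35/16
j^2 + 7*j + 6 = (j + 1)*(j + 6)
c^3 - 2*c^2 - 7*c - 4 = (c - 4)*(c + 1)^2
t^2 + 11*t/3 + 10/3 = (t + 5/3)*(t + 2)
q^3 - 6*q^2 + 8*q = q*(q - 4)*(q - 2)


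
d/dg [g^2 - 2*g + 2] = 2*g - 2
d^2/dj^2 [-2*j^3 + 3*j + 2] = -12*j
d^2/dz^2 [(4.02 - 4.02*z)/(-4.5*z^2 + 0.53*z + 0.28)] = ((40.4412 - 108.54*z)*(-4.5*z^2 + 0.53*z + 0.28) - 4.02*(z - 1)*(9.0*z - 0.53)*(18.0*z - 1.06))/(-4.5*z^2 + 0.53*z + 0.28)^3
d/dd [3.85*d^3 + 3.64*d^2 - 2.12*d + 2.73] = 11.55*d^2 + 7.28*d - 2.12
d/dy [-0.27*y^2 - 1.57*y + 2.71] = -0.54*y - 1.57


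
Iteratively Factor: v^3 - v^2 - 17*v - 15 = (v + 1)*(v^2 - 2*v - 15) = (v + 1)*(v + 3)*(v - 5)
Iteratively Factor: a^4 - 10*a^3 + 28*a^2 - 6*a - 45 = (a - 3)*(a^3 - 7*a^2 + 7*a + 15) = (a - 3)*(a + 1)*(a^2 - 8*a + 15) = (a - 3)^2*(a + 1)*(a - 5)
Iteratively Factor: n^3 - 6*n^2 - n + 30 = (n + 2)*(n^2 - 8*n + 15) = (n - 5)*(n + 2)*(n - 3)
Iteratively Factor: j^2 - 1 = (j + 1)*(j - 1)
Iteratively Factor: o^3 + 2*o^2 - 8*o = (o - 2)*(o^2 + 4*o) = (o - 2)*(o + 4)*(o)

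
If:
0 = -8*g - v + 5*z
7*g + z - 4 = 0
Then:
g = 4/7 - z/7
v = 43*z/7 - 32/7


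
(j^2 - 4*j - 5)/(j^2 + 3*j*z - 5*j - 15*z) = (j + 1)/(j + 3*z)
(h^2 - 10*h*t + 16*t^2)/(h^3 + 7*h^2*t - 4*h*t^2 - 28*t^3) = (h - 8*t)/(h^2 + 9*h*t + 14*t^2)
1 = 1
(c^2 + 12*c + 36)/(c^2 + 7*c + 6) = (c + 6)/(c + 1)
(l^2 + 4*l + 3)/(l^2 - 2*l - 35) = (l^2 + 4*l + 3)/(l^2 - 2*l - 35)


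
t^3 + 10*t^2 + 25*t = t*(t + 5)^2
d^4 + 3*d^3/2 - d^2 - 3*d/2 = d*(d - 1)*(d + 1)*(d + 3/2)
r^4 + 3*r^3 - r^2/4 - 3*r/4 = r*(r - 1/2)*(r + 1/2)*(r + 3)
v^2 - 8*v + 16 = (v - 4)^2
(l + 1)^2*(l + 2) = l^3 + 4*l^2 + 5*l + 2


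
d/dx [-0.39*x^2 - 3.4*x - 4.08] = -0.78*x - 3.4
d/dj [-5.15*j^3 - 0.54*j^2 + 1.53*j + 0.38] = -15.45*j^2 - 1.08*j + 1.53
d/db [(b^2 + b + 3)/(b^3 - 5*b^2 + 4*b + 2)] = (-b^4 - 2*b^3 + 34*b - 10)/(b^6 - 10*b^5 + 33*b^4 - 36*b^3 - 4*b^2 + 16*b + 4)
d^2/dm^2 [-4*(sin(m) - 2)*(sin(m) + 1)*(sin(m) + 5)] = -25*sin(m) - 9*sin(3*m) - 32*cos(2*m)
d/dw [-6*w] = -6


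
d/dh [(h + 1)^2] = 2*h + 2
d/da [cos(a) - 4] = -sin(a)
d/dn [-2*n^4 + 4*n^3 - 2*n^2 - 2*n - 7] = -8*n^3 + 12*n^2 - 4*n - 2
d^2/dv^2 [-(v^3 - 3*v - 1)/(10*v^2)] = 3*(v + 1)/(5*v^4)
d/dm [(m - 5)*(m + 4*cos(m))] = m + (5 - m)*(4*sin(m) - 1) + 4*cos(m)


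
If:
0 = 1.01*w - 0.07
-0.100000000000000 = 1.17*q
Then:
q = -0.09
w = 0.07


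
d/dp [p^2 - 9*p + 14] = 2*p - 9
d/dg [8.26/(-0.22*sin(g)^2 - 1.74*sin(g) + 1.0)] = (3.6344*sin(g) + 14.3724)*cos(g)/(0.22*sin(g)^2 + 1.74*sin(g) - 1.0)^2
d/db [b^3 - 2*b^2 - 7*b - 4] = 3*b^2 - 4*b - 7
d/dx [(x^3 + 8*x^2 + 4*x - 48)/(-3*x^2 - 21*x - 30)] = (-x^4 - 14*x^3 - 82*x^2 - 256*x - 376)/(3*(x^4 + 14*x^3 + 69*x^2 + 140*x + 100))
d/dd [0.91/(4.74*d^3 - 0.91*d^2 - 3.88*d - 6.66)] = (-12.9402*d^2 + 1.6562*d + 3.5308)/(-4.74*d^3 + 0.91*d^2 + 3.88*d + 6.66)^2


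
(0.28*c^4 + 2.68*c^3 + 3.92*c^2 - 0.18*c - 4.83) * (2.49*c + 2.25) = 0.6972*c^5 + 7.3032*c^4 + 15.7908*c^3 + 8.3718*c^2 - 12.4317*c - 10.8675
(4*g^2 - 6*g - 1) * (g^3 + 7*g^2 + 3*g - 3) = 4*g^5 + 22*g^4 - 31*g^3 - 37*g^2 + 15*g + 3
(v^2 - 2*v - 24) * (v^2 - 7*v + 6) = v^4 - 9*v^3 - 4*v^2 + 156*v - 144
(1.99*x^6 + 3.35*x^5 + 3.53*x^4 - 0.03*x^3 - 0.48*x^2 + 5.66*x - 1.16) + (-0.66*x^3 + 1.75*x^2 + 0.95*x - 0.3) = 1.99*x^6 + 3.35*x^5 + 3.53*x^4 - 0.69*x^3 + 1.27*x^2 + 6.61*x - 1.46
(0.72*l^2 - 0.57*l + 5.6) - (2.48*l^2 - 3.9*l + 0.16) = -1.76*l^2 + 3.33*l + 5.44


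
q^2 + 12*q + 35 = (q + 5)*(q + 7)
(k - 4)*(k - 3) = k^2 - 7*k + 12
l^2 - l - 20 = (l - 5)*(l + 4)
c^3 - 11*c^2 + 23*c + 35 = (c - 7)*(c - 5)*(c + 1)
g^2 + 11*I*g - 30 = (g + 5*I)*(g + 6*I)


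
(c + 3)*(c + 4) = c^2 + 7*c + 12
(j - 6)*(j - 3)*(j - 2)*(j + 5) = j^4 - 6*j^3 - 19*j^2 + 144*j - 180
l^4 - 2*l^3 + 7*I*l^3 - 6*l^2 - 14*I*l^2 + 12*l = l*(l - 2)*(l + I)*(l + 6*I)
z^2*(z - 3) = z^3 - 3*z^2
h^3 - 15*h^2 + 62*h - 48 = (h - 8)*(h - 6)*(h - 1)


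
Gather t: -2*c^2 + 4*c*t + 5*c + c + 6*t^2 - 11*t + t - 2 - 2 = -2*c^2 + 6*c + 6*t^2 + t*(4*c - 10) - 4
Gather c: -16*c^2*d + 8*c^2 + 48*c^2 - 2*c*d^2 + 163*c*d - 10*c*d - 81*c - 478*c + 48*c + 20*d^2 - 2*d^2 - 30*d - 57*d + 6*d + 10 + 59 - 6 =c^2*(56 - 16*d) + c*(-2*d^2 + 153*d - 511) + 18*d^2 - 81*d + 63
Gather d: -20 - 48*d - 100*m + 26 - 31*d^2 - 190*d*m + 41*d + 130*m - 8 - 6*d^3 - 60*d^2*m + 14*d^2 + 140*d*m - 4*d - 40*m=-6*d^3 + d^2*(-60*m - 17) + d*(-50*m - 11) - 10*m - 2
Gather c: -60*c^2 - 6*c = -60*c^2 - 6*c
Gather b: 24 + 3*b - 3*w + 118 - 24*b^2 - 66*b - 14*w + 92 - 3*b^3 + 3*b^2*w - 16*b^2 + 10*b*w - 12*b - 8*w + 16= -3*b^3 + b^2*(3*w - 40) + b*(10*w - 75) - 25*w + 250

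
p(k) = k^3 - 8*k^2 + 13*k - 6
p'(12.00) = 253.00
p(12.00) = 726.00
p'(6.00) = 25.00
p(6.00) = 0.00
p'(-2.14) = 60.98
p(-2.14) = -80.26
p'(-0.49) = 21.56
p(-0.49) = -14.41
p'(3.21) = -7.45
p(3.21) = -13.63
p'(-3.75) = 115.19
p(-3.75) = -219.98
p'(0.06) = 12.05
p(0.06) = -5.25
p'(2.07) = -7.27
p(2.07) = -4.50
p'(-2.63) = 75.83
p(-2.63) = -113.72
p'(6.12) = 27.44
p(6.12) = 3.15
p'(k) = 3*k^2 - 16*k + 13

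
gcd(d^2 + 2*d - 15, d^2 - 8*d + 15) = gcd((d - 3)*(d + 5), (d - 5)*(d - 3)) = d - 3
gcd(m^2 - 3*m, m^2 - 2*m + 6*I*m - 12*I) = 1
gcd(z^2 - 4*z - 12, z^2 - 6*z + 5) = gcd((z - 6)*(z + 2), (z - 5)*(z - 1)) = 1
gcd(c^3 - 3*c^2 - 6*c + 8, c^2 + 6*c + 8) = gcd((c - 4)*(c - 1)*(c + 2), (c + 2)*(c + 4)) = c + 2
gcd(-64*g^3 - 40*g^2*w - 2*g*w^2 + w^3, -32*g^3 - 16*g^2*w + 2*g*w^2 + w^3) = 8*g^2 + 6*g*w + w^2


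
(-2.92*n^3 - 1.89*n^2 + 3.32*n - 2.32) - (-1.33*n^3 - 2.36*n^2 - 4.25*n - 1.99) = -1.59*n^3 + 0.47*n^2 + 7.57*n - 0.33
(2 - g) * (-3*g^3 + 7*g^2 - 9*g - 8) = 3*g^4 - 13*g^3 + 23*g^2 - 10*g - 16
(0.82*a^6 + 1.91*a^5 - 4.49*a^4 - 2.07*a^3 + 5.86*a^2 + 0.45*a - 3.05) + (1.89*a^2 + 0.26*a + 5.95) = 0.82*a^6 + 1.91*a^5 - 4.49*a^4 - 2.07*a^3 + 7.75*a^2 + 0.71*a + 2.9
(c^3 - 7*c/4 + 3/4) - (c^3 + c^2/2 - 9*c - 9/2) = -c^2/2 + 29*c/4 + 21/4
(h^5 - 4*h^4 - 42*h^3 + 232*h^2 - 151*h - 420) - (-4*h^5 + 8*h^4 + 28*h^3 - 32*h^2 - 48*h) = 5*h^5 - 12*h^4 - 70*h^3 + 264*h^2 - 103*h - 420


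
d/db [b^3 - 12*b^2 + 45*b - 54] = 3*b^2 - 24*b + 45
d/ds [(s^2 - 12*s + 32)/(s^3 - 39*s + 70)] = (2*(s - 6)*(s^3 - 39*s + 70) - 3*(s^2 - 13)*(s^2 - 12*s + 32))/(s^3 - 39*s + 70)^2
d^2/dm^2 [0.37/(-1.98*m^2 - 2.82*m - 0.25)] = (2.901096*m^2 + 4.131864*m - 0.37*(3.96*m + 2.82)*(7.92*m + 5.64) + 0.3663)/(1.98*m^2 + 2.82*m + 0.25)^3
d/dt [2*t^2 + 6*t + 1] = 4*t + 6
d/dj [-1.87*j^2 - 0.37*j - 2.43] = -3.74*j - 0.37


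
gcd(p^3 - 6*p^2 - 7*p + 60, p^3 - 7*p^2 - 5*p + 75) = p^2 - 2*p - 15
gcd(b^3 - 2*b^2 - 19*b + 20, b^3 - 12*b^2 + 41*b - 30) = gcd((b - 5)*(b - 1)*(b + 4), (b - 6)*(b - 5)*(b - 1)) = b^2 - 6*b + 5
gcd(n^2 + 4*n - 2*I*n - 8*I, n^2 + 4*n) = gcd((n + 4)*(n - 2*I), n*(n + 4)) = n + 4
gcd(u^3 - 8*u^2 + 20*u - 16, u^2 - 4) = u - 2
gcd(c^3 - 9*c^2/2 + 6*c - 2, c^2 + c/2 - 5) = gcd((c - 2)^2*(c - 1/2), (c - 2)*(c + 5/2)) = c - 2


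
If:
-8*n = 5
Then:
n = -5/8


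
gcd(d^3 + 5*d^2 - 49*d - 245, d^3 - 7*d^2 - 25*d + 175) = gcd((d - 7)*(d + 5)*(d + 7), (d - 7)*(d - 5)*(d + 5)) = d^2 - 2*d - 35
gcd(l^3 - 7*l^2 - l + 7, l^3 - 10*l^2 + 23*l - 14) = l^2 - 8*l + 7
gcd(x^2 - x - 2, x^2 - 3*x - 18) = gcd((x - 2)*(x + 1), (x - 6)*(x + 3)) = 1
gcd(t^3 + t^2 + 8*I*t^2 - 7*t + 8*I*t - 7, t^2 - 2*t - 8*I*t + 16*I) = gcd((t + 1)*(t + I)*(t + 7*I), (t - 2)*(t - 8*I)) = 1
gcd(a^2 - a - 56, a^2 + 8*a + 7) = a + 7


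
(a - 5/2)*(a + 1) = a^2 - 3*a/2 - 5/2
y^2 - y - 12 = (y - 4)*(y + 3)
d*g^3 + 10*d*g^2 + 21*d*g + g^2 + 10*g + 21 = (g + 3)*(g + 7)*(d*g + 1)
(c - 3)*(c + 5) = c^2 + 2*c - 15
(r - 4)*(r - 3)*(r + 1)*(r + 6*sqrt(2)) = r^4 - 6*r^3 + 6*sqrt(2)*r^3 - 36*sqrt(2)*r^2 + 5*r^2 + 12*r + 30*sqrt(2)*r + 72*sqrt(2)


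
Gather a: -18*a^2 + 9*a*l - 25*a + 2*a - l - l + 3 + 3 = -18*a^2 + a*(9*l - 23) - 2*l + 6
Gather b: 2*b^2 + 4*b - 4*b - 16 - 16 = 2*b^2 - 32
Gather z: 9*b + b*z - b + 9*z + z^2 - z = 8*b + z^2 + z*(b + 8)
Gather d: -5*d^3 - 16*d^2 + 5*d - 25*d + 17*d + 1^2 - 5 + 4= -5*d^3 - 16*d^2 - 3*d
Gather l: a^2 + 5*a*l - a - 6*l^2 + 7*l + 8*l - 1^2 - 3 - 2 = a^2 - a - 6*l^2 + l*(5*a + 15) - 6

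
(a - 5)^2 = a^2 - 10*a + 25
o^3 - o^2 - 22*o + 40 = (o - 4)*(o - 2)*(o + 5)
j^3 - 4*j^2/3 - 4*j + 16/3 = (j - 2)*(j - 4/3)*(j + 2)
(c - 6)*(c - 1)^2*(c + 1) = c^4 - 7*c^3 + 5*c^2 + 7*c - 6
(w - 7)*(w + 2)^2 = w^3 - 3*w^2 - 24*w - 28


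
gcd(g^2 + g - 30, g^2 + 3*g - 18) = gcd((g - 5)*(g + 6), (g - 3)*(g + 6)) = g + 6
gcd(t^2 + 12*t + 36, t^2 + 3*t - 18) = t + 6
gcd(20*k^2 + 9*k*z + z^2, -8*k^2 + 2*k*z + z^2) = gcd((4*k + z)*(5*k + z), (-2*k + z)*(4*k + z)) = 4*k + z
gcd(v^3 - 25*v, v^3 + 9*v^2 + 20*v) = v^2 + 5*v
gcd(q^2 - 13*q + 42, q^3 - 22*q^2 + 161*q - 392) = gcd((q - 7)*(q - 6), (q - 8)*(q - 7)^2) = q - 7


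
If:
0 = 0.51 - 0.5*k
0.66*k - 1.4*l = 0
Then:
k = 1.02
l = 0.48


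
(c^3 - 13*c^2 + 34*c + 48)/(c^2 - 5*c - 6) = c - 8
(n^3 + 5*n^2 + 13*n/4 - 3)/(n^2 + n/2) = (4*n^3 + 20*n^2 + 13*n - 12)/(2*n*(2*n + 1))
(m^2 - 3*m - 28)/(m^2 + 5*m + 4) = (m - 7)/(m + 1)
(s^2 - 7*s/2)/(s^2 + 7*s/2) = (2*s - 7)/(2*s + 7)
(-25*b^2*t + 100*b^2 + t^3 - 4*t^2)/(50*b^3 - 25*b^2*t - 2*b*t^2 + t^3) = (t - 4)/(-2*b + t)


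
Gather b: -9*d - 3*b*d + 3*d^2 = -3*b*d + 3*d^2 - 9*d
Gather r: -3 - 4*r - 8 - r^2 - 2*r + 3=-r^2 - 6*r - 8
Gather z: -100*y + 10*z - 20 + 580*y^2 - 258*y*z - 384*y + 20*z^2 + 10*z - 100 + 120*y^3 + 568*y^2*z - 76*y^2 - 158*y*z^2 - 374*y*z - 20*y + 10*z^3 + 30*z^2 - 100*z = 120*y^3 + 504*y^2 - 504*y + 10*z^3 + z^2*(50 - 158*y) + z*(568*y^2 - 632*y - 80) - 120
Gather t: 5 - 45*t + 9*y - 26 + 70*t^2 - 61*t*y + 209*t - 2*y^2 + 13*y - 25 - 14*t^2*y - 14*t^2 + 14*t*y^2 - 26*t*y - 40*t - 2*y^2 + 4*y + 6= t^2*(56 - 14*y) + t*(14*y^2 - 87*y + 124) - 4*y^2 + 26*y - 40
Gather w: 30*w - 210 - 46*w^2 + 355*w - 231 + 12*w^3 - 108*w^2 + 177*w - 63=12*w^3 - 154*w^2 + 562*w - 504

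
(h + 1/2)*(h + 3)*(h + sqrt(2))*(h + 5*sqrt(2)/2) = h^4 + 7*h^3/2 + 7*sqrt(2)*h^3/2 + 13*h^2/2 + 49*sqrt(2)*h^2/4 + 21*sqrt(2)*h/4 + 35*h/2 + 15/2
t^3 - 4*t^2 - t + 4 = (t - 4)*(t - 1)*(t + 1)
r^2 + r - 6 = (r - 2)*(r + 3)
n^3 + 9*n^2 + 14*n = n*(n + 2)*(n + 7)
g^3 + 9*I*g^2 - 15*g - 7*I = (g + I)^2*(g + 7*I)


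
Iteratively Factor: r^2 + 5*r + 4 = (r + 1)*(r + 4)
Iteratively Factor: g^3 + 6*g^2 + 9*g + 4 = (g + 1)*(g^2 + 5*g + 4) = (g + 1)*(g + 4)*(g + 1)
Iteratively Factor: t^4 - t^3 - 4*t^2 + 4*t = (t - 1)*(t^3 - 4*t) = (t - 2)*(t - 1)*(t^2 + 2*t) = t*(t - 2)*(t - 1)*(t + 2)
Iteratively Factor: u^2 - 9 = (u + 3)*(u - 3)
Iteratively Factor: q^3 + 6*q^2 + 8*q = (q + 4)*(q^2 + 2*q) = (q + 2)*(q + 4)*(q)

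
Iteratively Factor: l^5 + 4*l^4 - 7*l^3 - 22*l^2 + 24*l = (l + 4)*(l^4 - 7*l^2 + 6*l) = (l - 1)*(l + 4)*(l^3 + l^2 - 6*l) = (l - 1)*(l + 3)*(l + 4)*(l^2 - 2*l) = l*(l - 1)*(l + 3)*(l + 4)*(l - 2)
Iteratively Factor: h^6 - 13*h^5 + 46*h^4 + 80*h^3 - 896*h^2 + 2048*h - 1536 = (h + 4)*(h^5 - 17*h^4 + 114*h^3 - 376*h^2 + 608*h - 384) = (h - 4)*(h + 4)*(h^4 - 13*h^3 + 62*h^2 - 128*h + 96) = (h - 4)*(h - 2)*(h + 4)*(h^3 - 11*h^2 + 40*h - 48) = (h - 4)^2*(h - 2)*(h + 4)*(h^2 - 7*h + 12) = (h - 4)^3*(h - 2)*(h + 4)*(h - 3)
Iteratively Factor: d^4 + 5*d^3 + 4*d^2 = (d + 1)*(d^3 + 4*d^2) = (d + 1)*(d + 4)*(d^2) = d*(d + 1)*(d + 4)*(d)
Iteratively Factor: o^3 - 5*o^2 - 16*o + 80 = (o - 4)*(o^2 - o - 20) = (o - 4)*(o + 4)*(o - 5)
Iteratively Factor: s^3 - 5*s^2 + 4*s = (s - 1)*(s^2 - 4*s) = (s - 4)*(s - 1)*(s)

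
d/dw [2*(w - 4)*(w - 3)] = 4*w - 14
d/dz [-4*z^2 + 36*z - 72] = 36 - 8*z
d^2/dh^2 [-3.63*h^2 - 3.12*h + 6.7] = -7.26000000000000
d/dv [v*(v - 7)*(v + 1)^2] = 4*v^3 - 15*v^2 - 26*v - 7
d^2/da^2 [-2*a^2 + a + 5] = -4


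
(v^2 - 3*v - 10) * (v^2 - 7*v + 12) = v^4 - 10*v^3 + 23*v^2 + 34*v - 120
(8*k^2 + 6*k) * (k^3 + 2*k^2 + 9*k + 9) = 8*k^5 + 22*k^4 + 84*k^3 + 126*k^2 + 54*k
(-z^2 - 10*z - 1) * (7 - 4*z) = 4*z^3 + 33*z^2 - 66*z - 7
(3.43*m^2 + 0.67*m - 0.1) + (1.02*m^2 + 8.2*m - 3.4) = 4.45*m^2 + 8.87*m - 3.5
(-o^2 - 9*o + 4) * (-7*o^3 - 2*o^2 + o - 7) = 7*o^5 + 65*o^4 - 11*o^3 - 10*o^2 + 67*o - 28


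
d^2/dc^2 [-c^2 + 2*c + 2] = -2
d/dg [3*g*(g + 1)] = 6*g + 3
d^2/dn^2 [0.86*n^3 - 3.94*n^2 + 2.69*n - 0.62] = 5.16*n - 7.88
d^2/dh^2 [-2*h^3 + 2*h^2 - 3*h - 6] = 4 - 12*h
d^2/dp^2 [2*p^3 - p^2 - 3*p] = 12*p - 2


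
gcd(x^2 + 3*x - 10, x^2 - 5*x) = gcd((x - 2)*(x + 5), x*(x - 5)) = 1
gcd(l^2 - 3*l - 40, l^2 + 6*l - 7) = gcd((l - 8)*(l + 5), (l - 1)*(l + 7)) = 1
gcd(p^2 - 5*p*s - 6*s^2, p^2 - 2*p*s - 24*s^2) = p - 6*s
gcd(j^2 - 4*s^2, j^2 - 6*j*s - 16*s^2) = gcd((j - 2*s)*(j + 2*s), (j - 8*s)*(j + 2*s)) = j + 2*s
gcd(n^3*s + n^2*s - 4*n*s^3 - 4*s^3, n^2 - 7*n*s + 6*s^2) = 1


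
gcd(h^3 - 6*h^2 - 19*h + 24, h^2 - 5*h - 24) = h^2 - 5*h - 24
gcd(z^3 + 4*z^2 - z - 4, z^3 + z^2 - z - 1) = z^2 - 1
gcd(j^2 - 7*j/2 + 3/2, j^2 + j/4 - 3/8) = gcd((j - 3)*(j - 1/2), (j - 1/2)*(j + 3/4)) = j - 1/2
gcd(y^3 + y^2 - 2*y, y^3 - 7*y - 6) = y + 2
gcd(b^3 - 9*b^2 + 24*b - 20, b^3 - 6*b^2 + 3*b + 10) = b^2 - 7*b + 10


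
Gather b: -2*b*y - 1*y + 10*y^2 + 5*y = -2*b*y + 10*y^2 + 4*y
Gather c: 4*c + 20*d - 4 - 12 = 4*c + 20*d - 16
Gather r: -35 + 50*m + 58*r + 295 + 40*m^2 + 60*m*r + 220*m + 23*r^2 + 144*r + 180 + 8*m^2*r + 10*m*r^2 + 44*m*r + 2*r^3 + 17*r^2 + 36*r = 40*m^2 + 270*m + 2*r^3 + r^2*(10*m + 40) + r*(8*m^2 + 104*m + 238) + 440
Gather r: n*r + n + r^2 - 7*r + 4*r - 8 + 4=n + r^2 + r*(n - 3) - 4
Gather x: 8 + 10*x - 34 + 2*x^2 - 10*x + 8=2*x^2 - 18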